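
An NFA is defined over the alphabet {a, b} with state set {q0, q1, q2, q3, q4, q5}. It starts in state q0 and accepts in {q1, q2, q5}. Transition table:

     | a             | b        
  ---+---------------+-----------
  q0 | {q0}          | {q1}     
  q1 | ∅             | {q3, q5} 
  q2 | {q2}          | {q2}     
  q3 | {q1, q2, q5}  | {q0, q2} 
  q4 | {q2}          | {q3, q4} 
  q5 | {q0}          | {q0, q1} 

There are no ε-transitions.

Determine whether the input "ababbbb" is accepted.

No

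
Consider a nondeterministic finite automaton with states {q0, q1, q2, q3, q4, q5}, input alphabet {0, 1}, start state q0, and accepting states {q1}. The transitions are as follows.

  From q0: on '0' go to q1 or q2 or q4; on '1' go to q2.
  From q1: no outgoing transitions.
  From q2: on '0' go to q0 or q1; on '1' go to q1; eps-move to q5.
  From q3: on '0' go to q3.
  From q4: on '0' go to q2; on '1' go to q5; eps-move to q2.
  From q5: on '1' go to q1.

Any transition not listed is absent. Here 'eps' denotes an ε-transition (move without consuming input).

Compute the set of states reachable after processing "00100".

{q1, q2, q4, q5}

Start in {q0}.
Read '0': {q0} → {q1, q2, q4, q5}.
Read '0': {q1, q2, q4, q5} → {q0, q1, q2, q5}.
Read '1': {q0, q1, q2, q5} → {q1, q2, q5}.
Read '0': {q1, q2, q5} → {q0, q1}.
Read '0': {q0, q1} → {q1, q2, q4, q5}.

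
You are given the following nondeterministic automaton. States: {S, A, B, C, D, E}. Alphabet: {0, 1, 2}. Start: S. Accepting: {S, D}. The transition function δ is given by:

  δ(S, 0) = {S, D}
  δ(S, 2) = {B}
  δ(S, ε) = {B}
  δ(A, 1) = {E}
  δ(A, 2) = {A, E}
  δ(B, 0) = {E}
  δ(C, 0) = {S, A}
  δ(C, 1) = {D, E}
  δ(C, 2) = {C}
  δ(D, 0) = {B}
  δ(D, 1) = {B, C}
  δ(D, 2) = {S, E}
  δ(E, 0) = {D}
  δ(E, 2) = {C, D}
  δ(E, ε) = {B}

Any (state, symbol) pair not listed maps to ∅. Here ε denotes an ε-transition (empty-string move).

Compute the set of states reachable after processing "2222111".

∅

Start: ε-closure({S}) = {S, B}.
Read '2': {S, B} → {B}.
Read '2': {B} → ∅.
The set is empty and remains empty for the remaining 5 symbols.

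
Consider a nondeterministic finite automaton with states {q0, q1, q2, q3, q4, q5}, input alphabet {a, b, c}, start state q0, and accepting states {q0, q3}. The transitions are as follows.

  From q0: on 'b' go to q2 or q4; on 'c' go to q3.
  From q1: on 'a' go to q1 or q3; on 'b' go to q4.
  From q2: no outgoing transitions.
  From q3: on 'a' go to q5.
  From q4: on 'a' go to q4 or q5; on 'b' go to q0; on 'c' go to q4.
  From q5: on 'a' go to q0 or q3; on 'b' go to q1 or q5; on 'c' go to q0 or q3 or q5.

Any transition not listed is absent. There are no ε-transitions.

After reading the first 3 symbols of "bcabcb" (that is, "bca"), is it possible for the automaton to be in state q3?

Start in {q0}.
Read 'b': q0→{q2, q4}; now {q2, q4}.
Read 'c': q2→∅, q4→{q4}; now {q4}.
Read 'a': q4→{q4, q5}; now {q4, q5}.
State q3 is not in {q4, q5}.

No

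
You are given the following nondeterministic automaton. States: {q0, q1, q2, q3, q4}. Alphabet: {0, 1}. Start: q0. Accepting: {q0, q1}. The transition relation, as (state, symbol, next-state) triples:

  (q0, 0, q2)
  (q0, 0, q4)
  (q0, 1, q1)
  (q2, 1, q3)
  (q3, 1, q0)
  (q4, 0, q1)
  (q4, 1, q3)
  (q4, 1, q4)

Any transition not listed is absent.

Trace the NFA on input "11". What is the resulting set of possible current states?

∅

Start in {q0}.
Read '1': q0→{q1}; now {q1}.
Read '1': q1→∅; now ∅.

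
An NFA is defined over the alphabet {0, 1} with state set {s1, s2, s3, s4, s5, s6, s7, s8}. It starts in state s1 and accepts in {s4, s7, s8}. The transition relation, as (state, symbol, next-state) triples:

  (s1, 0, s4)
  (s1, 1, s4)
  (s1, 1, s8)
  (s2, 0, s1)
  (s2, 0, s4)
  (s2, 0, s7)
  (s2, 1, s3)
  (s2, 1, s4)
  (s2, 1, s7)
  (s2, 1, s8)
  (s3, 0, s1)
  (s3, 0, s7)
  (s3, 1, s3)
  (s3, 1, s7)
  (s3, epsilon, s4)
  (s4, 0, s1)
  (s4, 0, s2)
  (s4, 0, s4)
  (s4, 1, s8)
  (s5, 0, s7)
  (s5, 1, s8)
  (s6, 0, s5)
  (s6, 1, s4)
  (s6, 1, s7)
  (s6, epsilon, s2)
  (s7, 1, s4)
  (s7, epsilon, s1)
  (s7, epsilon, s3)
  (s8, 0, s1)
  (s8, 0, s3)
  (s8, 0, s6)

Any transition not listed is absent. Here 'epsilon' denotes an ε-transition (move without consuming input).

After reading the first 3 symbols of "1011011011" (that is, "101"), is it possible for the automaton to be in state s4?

Yes

Start in {s1}.
Read '1': {s1} → {s4, s8}.
Read '0': {s4, s8} → {s1, s2, s3, s4, s6}.
Read '1': {s1, s2, s3, s4, s6} → {s1, s3, s4, s7, s8}.
State s4 is in {s1, s3, s4, s7, s8}.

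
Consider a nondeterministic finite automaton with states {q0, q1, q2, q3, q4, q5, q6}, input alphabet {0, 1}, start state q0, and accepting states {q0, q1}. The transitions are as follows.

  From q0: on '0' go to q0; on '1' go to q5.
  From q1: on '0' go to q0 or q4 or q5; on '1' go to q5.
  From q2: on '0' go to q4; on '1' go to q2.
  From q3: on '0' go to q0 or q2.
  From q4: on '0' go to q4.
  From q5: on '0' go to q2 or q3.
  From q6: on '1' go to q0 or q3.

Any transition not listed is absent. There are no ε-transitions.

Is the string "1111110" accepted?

No

Start in {q0}.
Read '1': q0→{q5}; now {q5}.
Read '1': q5→∅; now ∅.
The set is empty and remains empty for the remaining 5 symbols.
The final set ∅ contains no accepting state.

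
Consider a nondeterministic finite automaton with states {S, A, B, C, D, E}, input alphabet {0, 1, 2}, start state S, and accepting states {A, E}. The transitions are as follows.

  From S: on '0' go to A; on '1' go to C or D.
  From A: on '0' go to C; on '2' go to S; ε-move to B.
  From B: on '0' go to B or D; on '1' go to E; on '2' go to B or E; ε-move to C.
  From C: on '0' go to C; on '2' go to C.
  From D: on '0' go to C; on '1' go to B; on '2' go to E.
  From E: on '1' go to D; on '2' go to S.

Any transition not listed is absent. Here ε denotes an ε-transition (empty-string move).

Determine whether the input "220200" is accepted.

No

Start in {S}.
Read '2': S→∅; now ∅.
The set is empty and remains empty for the remaining 5 symbols.
The final set ∅ contains no accepting state.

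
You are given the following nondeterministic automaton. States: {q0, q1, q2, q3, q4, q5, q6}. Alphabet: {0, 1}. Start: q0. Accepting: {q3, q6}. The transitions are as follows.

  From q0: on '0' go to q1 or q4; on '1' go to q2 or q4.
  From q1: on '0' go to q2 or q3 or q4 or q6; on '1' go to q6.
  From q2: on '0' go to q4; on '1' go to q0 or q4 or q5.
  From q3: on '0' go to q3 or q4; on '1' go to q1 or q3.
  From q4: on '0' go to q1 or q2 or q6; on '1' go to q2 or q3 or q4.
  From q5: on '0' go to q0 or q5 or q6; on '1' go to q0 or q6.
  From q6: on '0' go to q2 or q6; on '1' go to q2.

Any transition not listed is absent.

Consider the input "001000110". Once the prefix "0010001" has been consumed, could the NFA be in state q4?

Yes

Start in {q0}.
Read '0': {q0} → {q1, q4}.
Read '0': {q1, q4} → {q1, q2, q3, q4, q6}.
Read '1': {q1, q2, q3, q4, q6} → {q0, q1, q2, q3, q4, q5, q6}.
Read '0': {q0, q1, q2, q3, q4, q5, q6} → {q0, q1, q2, q3, q4, q5, q6}.
Read '0': {q0, q1, q2, q3, q4, q5, q6} → {q0, q1, q2, q3, q4, q5, q6}.
Read '0': {q0, q1, q2, q3, q4, q5, q6} → {q0, q1, q2, q3, q4, q5, q6}.
Read '1': {q0, q1, q2, q3, q4, q5, q6} → {q0, q1, q2, q3, q4, q5, q6}.
State q4 is in {q0, q1, q2, q3, q4, q5, q6}.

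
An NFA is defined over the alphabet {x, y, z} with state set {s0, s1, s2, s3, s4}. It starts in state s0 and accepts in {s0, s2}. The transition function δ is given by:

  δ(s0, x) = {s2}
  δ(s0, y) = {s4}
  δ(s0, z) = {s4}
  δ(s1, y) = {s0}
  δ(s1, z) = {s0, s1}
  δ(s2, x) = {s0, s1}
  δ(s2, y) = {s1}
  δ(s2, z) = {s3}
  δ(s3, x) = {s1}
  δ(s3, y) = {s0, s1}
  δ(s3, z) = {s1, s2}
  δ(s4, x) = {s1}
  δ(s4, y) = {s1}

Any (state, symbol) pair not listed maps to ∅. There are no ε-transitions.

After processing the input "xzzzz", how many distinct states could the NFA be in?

4

Start in {s0}.
Read 'x': s0→{s2}; now {s2}.
Read 'z': s2→{s3}; now {s3}.
Read 'z': s3→{s1, s2}; now {s1, s2}.
Read 'z': s1→{s0, s1}, s2→{s3}; now {s0, s1, s3}.
Read 'z': s0→{s4}, s1→{s0, s1}, s3→{s1, s2}; now {s0, s1, s2, s4}.
That set has 4 states.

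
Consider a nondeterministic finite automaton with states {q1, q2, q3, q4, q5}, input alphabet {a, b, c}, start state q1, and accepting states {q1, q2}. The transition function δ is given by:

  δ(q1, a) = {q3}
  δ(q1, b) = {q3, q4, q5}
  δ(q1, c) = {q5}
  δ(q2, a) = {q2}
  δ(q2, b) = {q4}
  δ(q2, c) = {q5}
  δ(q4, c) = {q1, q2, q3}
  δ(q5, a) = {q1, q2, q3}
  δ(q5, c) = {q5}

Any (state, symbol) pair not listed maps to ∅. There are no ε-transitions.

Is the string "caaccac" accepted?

Start in {q1}.
Read 'c': {q1} → {q5}.
Read 'a': {q5} → {q1, q2, q3}.
Read 'a': {q1, q2, q3} → {q2, q3}.
Read 'c': {q2, q3} → {q5}.
Read 'c': {q5} → {q5}.
Read 'a': {q5} → {q1, q2, q3}.
Read 'c': {q1, q2, q3} → {q5}.
The final set {q5} contains no accepting state.

No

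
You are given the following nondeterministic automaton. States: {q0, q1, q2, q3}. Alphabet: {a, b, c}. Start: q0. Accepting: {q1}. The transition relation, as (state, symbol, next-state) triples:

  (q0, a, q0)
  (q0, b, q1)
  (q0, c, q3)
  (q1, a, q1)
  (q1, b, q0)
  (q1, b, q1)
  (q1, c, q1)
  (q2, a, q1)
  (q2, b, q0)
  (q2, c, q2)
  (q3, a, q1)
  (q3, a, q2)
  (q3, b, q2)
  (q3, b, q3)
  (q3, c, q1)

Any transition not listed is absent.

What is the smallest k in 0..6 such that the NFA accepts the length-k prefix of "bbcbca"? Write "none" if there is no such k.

1

Start in {q0}.
Read 'b': q0→{q1}; now {q1}.
None of the earlier sets intersect F, but {q1} does.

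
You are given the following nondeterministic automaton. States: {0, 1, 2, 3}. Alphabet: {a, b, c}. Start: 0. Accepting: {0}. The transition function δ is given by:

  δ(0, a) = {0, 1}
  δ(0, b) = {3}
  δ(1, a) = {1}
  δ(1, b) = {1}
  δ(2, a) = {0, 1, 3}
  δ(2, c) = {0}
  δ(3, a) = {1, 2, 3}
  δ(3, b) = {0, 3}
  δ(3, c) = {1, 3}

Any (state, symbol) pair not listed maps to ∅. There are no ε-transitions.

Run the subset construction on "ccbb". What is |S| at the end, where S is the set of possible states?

0

Start in {0}.
Read 'c': {0} → ∅.
The set is empty and remains empty for the remaining 3 symbols.
That set has 0 states.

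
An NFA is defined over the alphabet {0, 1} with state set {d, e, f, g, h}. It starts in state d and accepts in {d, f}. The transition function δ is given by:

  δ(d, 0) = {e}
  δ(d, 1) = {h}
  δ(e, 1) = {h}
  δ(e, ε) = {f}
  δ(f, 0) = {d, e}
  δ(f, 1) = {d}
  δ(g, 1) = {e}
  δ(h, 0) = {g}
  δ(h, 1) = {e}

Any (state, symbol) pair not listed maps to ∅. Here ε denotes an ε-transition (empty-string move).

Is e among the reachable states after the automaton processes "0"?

Yes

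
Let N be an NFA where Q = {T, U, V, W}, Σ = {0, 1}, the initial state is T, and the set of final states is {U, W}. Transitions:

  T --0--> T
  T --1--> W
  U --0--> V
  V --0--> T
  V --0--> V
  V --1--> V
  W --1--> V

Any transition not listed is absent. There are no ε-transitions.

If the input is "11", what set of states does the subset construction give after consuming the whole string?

Start in {T}.
Read '1': {T} → {W}.
Read '1': {W} → {V}.

{V}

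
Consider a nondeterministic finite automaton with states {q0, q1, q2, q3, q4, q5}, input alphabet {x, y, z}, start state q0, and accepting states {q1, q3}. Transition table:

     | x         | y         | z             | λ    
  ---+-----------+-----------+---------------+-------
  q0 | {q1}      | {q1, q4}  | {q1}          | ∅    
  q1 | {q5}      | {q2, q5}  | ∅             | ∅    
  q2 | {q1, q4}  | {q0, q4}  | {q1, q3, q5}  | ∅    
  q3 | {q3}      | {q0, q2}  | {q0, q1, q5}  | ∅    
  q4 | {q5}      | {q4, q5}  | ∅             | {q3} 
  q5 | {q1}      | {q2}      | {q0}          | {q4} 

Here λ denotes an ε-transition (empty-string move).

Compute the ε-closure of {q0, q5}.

{q0, q3, q4, q5}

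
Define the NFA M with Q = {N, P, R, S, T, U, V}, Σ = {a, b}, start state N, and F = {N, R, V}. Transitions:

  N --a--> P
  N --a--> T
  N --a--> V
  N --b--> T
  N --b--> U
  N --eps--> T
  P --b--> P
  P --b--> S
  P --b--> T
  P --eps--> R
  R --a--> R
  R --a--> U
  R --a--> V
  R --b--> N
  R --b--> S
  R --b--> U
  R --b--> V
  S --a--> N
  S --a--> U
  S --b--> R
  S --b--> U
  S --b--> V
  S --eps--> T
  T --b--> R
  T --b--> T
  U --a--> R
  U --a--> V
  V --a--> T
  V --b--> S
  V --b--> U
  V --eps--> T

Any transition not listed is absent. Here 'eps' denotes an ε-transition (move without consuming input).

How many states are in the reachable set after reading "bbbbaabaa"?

Start: ε-closure({N}) = {N, T}.
Read 'b': {N, T} → {R, T, U}.
Read 'b': {R, T, U} → {N, R, S, T, U, V}.
Read 'b': {N, R, S, T, U, V} → {N, R, S, T, U, V}.
Read 'b': {N, R, S, T, U, V} → {N, R, S, T, U, V}.
Read 'a': {N, R, S, T, U, V} → {N, P, R, T, U, V}.
Read 'a': {N, P, R, T, U, V} → {P, R, T, U, V}.
Read 'b': {P, R, T, U, V} → {N, P, R, S, T, U, V}.
Read 'a': {N, P, R, S, T, U, V} → {N, P, R, T, U, V}.
Read 'a': {N, P, R, T, U, V} → {P, R, T, U, V}.
That set has 5 states.

5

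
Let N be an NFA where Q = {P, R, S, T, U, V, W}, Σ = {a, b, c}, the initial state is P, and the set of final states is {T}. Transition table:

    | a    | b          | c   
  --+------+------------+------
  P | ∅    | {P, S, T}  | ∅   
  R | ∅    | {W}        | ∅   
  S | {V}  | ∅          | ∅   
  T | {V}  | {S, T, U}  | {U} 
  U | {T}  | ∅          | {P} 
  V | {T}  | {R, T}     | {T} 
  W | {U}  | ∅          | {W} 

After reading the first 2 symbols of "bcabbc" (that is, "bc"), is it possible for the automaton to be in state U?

Start in {P}.
Read 'b': {P} → {P, S, T}.
Read 'c': {P, S, T} → {U}.
State U is in {U}.

Yes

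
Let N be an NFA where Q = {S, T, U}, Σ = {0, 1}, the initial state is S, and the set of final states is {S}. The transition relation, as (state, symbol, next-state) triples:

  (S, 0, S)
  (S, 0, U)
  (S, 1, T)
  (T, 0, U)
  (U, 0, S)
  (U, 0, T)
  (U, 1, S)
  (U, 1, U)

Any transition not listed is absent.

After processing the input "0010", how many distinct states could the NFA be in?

3

Start in {S}.
Read '0': S→{S, U}; now {S, U}.
Read '0': S→{S, U}, U→{S, T}; now {S, T, U}.
Read '1': S→{T}, T→∅, U→{S, U}; now {S, T, U}.
Read '0': S→{S, U}, T→{U}, U→{S, T}; now {S, T, U}.
That set has 3 states.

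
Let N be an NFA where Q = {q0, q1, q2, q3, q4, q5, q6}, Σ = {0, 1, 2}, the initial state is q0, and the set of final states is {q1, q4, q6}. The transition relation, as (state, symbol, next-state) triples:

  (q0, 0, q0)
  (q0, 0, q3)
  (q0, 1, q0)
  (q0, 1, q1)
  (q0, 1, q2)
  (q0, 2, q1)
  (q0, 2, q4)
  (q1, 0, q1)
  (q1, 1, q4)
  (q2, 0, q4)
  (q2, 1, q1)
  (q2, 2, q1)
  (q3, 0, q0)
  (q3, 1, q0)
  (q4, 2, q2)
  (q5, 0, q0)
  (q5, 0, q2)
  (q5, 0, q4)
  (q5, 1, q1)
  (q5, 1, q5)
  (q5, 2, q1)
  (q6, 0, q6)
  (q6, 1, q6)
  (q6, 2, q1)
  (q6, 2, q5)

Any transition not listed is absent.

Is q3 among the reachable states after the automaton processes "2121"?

No

Start in {q0}.
Read '2': {q0} → {q1, q4}.
Read '1': {q1, q4} → {q4}.
Read '2': {q4} → {q2}.
Read '1': {q2} → {q1}.
State q3 is not in {q1}.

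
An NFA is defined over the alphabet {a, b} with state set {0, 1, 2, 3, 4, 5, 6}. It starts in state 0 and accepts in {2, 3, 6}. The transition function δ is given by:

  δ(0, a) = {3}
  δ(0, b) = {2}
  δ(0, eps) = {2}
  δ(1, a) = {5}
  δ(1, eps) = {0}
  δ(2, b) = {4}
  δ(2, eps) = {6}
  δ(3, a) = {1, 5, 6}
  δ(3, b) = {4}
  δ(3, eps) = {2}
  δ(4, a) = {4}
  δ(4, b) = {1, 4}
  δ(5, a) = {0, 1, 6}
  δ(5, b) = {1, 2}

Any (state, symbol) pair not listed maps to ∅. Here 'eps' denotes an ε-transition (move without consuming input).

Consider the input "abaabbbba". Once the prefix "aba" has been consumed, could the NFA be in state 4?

Start: ε-closure({0}) = {0, 2, 6}.
Read 'a': {0, 2, 6} → {2, 3, 6}.
Read 'b': {2, 3, 6} → {4}.
Read 'a': {4} → {4}.
State 4 is in {4}.

Yes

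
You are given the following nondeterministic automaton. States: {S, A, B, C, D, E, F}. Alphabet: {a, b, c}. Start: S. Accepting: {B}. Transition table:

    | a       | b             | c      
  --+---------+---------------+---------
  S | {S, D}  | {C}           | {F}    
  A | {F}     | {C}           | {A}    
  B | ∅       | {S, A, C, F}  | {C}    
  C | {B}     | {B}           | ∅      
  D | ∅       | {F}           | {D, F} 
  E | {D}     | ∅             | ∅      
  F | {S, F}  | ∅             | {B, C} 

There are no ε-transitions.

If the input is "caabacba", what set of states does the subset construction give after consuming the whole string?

{S, B, D, F}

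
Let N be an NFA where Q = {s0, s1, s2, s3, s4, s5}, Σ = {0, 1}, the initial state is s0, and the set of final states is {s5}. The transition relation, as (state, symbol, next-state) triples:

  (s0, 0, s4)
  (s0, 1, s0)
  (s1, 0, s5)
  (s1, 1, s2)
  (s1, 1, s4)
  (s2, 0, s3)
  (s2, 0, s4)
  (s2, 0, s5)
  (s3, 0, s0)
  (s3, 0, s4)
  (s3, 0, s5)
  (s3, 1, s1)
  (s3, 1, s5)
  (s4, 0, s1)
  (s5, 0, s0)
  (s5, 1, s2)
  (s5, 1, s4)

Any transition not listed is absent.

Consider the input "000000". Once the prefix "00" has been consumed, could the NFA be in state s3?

No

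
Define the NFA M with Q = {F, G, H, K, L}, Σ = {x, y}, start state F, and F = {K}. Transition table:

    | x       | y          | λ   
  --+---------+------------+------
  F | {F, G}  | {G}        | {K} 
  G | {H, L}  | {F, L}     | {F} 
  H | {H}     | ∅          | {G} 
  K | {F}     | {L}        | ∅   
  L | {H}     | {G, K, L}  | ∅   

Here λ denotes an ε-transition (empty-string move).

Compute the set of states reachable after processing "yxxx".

Start: ε-closure({F}) = {F, K}.
Read 'y': F→{G}, K→{L}; union {G, L}; ε-closure = {F, G, K, L}.
Read 'x': F→{F, G}, G→{H, L}, K→{F}, L→{H}; union {F, G, H, L}; ε-closure = {F, G, H, K, L}.
Read 'x': F→{F, G}, G→{H, L}, H→{H}, K→{F}, L→{H}; union {F, G, H, L}; ε-closure = {F, G, H, K, L}.
Read 'x': F→{F, G}, G→{H, L}, H→{H}, K→{F}, L→{H}; union {F, G, H, L}; ε-closure = {F, G, H, K, L}.

{F, G, H, K, L}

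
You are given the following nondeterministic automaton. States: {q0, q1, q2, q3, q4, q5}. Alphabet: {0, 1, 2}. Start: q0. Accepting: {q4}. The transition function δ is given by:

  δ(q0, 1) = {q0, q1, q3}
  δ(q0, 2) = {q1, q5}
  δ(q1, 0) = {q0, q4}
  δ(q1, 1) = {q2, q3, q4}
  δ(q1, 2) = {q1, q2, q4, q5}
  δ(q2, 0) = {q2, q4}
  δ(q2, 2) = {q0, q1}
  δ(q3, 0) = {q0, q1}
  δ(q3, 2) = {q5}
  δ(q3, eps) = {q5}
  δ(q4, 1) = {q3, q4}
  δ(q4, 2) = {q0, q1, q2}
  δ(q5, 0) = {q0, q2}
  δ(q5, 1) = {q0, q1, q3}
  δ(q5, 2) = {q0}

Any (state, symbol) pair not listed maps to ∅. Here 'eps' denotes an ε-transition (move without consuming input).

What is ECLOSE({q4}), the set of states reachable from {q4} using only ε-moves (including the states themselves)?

{q4}

Begin with {q4}.
No ε-moves leave this set, so the closure equals the set itself.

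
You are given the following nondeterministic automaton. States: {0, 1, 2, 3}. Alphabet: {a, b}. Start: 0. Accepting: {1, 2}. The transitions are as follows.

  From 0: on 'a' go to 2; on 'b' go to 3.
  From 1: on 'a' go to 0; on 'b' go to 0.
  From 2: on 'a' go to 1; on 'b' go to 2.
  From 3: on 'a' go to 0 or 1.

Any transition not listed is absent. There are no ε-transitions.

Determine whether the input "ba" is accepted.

Start in {0}.
Read 'b': {0} → {3}.
Read 'a': {3} → {0, 1}.
The final set {0, 1} contains the accepting state 1.

Yes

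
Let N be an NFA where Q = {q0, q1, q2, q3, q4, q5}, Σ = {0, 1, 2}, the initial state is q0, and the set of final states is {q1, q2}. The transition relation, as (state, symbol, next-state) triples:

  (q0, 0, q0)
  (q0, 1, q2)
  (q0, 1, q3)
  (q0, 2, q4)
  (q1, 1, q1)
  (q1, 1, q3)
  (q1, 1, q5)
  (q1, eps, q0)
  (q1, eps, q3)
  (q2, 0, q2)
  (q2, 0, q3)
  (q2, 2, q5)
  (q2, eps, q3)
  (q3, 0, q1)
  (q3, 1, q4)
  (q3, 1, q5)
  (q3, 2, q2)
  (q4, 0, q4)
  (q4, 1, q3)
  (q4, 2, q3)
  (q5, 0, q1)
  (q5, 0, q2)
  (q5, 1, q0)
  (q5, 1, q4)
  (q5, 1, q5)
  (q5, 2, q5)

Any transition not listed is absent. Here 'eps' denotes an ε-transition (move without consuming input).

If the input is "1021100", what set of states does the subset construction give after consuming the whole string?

Start in {q0}.
Read '1': q0→{q2, q3}; now {q2, q3}.
Read '0': q2→{q2, q3}, q3→{q1}; union {q1, q2, q3}; ε-closure = {q0, q1, q2, q3}.
Read '2': q0→{q4}, q1→∅, q2→{q5}, q3→{q2}; union {q2, q4, q5}; ε-closure = {q2, q3, q4, q5}.
Read '1': q2→∅, q3→{q4, q5}, q4→{q3}, q5→{q0, q4, q5}; now {q0, q3, q4, q5}.
Read '1': q0→{q2, q3}, q3→{q4, q5}, q4→{q3}, q5→{q0, q4, q5}; now {q0, q2, q3, q4, q5}.
Read '0': q0→{q0}, q2→{q2, q3}, q3→{q1}, q4→{q4}, q5→{q1, q2}; now {q0, q1, q2, q3, q4}.
Read '0': q0→{q0}, q1→∅, q2→{q2, q3}, q3→{q1}, q4→{q4}; now {q0, q1, q2, q3, q4}.

{q0, q1, q2, q3, q4}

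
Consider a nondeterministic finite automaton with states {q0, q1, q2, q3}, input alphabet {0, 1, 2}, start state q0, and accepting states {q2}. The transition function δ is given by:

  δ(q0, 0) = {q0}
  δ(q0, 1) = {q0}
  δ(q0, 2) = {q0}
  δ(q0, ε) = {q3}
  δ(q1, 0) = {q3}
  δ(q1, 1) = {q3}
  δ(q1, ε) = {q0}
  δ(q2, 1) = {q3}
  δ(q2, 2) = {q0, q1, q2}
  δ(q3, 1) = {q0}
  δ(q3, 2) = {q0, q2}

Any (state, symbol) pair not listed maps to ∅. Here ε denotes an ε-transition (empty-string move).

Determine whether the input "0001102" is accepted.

Start: ε-closure({q0}) = {q0, q3}.
Read '0': {q0, q3} → {q0, q3}.
Read '0': {q0, q3} → {q0, q3}.
Read '0': {q0, q3} → {q0, q3}.
Read '1': {q0, q3} → {q0, q3}.
Read '1': {q0, q3} → {q0, q3}.
Read '0': {q0, q3} → {q0, q3}.
Read '2': {q0, q3} → {q0, q2, q3}.
The final set {q0, q2, q3} contains the accepting state q2.

Yes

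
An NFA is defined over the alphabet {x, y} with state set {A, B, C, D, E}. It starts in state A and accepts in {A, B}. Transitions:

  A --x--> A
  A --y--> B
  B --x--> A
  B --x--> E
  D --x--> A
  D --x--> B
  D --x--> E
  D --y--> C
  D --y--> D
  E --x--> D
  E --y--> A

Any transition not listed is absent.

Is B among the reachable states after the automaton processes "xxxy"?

Yes

Start in {A}.
Read 'x': {A} → {A}.
Read 'x': {A} → {A}.
Read 'x': {A} → {A}.
Read 'y': {A} → {B}.
State B is in {B}.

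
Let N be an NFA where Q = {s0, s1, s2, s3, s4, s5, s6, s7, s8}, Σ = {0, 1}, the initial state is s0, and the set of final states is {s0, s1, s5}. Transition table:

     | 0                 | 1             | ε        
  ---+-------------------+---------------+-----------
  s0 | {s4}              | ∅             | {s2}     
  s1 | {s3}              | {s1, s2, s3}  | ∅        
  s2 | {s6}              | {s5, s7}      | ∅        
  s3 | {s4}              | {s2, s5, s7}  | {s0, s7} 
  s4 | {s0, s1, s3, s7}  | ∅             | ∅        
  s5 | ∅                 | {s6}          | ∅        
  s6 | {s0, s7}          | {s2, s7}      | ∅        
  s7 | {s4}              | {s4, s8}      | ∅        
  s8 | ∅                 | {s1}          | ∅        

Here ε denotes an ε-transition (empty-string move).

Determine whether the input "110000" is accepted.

Yes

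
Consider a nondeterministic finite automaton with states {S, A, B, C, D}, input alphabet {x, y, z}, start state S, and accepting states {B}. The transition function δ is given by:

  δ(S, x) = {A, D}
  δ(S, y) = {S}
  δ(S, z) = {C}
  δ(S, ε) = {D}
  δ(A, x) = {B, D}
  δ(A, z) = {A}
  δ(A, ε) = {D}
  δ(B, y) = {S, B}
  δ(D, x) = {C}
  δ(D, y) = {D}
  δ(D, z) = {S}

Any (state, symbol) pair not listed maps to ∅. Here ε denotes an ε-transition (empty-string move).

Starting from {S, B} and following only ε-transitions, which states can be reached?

Begin with {S, B}.
ε-move S → D; add D.

{S, B, D}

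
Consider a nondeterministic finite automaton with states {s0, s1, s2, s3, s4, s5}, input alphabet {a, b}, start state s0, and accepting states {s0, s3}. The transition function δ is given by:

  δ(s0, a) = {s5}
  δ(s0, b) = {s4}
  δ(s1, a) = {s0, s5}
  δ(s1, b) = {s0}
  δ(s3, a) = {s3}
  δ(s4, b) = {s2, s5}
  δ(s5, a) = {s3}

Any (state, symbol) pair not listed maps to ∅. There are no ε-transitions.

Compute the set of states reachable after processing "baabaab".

∅

Start in {s0}.
Read 'b': s0→{s4}; now {s4}.
Read 'a': s4→∅; now ∅.
The set is empty and remains empty for the remaining 5 symbols.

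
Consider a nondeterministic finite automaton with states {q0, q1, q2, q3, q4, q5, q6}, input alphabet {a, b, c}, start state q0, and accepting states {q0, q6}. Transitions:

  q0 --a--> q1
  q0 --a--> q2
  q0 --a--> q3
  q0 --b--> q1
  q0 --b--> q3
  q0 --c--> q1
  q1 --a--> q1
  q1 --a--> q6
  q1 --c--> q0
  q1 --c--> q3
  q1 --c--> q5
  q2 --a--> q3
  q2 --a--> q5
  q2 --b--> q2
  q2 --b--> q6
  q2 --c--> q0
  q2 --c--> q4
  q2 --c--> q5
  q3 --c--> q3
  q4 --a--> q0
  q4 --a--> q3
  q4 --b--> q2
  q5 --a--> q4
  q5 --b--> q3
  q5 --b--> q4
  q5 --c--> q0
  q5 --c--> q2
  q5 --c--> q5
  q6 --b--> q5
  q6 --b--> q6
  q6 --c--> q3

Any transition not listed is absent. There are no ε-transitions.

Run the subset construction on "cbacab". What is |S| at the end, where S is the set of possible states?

0

Start in {q0}.
Read 'c': {q0} → {q1}.
Read 'b': {q1} → ∅.
The set is empty and remains empty for the remaining 4 symbols.
That set has 0 states.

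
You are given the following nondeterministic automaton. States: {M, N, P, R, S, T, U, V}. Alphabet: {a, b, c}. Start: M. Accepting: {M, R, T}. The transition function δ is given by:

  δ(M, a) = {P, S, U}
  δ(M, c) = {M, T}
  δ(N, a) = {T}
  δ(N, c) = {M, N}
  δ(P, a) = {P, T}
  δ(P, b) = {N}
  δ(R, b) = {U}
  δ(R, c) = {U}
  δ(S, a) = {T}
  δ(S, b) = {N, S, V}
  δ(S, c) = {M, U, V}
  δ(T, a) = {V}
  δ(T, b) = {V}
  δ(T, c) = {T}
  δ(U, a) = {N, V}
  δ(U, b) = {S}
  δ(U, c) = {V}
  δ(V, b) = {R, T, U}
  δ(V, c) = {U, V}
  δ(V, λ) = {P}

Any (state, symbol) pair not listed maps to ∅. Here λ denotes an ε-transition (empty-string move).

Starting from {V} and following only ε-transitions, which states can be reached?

{P, V}

Begin with {V}.
ε-move V → P; add P.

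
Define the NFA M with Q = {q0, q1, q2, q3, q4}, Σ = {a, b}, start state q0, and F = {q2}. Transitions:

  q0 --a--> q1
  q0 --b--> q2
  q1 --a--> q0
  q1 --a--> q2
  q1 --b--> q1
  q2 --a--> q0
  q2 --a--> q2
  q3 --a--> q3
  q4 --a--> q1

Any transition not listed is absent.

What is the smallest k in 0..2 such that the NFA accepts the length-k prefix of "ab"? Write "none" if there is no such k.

none

Start in {q0}.
Read 'a': q0→{q1}; now {q1}.
Read 'b': q1→{q1}; now {q1}.
No reachable set along the way intersects F.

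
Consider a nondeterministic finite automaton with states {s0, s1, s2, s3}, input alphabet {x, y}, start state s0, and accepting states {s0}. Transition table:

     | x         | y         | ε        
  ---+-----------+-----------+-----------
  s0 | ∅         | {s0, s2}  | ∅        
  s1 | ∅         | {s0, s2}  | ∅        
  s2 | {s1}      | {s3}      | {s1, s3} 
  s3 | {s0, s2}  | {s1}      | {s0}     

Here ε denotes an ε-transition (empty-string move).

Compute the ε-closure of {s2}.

Begin with {s2}.
ε-move s2 → s1; add s1.
ε-move s2 → s3; add s3.
ε-move s3 → s0; add s0.

{s0, s1, s2, s3}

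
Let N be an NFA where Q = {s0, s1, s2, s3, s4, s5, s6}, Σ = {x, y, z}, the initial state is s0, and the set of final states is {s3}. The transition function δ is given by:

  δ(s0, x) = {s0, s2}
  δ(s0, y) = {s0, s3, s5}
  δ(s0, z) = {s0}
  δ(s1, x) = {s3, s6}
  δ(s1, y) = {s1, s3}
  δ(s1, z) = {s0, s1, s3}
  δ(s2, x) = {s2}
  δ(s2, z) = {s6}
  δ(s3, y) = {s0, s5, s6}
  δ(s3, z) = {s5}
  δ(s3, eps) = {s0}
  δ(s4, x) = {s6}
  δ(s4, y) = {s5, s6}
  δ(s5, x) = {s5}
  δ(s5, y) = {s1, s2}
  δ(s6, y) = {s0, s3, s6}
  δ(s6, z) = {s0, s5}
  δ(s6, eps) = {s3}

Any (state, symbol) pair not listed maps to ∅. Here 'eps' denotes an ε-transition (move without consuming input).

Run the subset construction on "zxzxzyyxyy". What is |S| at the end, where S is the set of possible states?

6

Start in {s0}.
Read 'z': {s0} → {s0}.
Read 'x': {s0} → {s0, s2}.
Read 'z': {s0, s2} → {s0, s3, s6}.
Read 'x': {s0, s3, s6} → {s0, s2}.
Read 'z': {s0, s2} → {s0, s3, s6}.
Read 'y': {s0, s3, s6} → {s0, s3, s5, s6}.
Read 'y': {s0, s3, s5, s6} → {s0, s1, s2, s3, s5, s6}.
Read 'x': {s0, s1, s2, s3, s5, s6} → {s0, s2, s3, s5, s6}.
Read 'y': {s0, s2, s3, s5, s6} → {s0, s1, s2, s3, s5, s6}.
Read 'y': {s0, s1, s2, s3, s5, s6} → {s0, s1, s2, s3, s5, s6}.
That set has 6 states.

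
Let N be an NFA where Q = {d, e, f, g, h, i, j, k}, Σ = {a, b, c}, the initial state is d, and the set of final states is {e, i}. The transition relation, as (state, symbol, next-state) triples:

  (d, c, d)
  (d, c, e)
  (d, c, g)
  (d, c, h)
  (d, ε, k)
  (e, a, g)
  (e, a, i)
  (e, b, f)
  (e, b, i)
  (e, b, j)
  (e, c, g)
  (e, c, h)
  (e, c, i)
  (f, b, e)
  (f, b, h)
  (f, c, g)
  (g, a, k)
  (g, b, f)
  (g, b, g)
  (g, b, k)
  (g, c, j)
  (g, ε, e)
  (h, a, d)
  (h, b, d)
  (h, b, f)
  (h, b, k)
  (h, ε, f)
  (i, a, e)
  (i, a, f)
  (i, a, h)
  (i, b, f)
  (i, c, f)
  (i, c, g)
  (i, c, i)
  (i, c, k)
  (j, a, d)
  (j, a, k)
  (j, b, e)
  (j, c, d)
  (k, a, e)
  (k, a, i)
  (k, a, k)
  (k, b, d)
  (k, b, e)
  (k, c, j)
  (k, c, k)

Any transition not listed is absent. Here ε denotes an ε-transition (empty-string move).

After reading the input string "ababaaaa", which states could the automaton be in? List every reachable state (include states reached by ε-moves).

{d, e, f, g, h, i, k}

Start: ε-closure({d}) = {d, k}.
Read 'a': {d, k} → {e, i, k}.
Read 'b': {e, i, k} → {d, e, f, i, j, k}.
Read 'a': {d, e, f, i, j, k} → {d, e, f, g, h, i, k}.
Read 'b': {d, e, f, g, h, i, k} → {d, e, f, g, h, i, j, k}.
Read 'a': {d, e, f, g, h, i, j, k} → {d, e, f, g, h, i, k}.
Read 'a': {d, e, f, g, h, i, k} → {d, e, f, g, h, i, k}.
Read 'a': {d, e, f, g, h, i, k} → {d, e, f, g, h, i, k}.
Read 'a': {d, e, f, g, h, i, k} → {d, e, f, g, h, i, k}.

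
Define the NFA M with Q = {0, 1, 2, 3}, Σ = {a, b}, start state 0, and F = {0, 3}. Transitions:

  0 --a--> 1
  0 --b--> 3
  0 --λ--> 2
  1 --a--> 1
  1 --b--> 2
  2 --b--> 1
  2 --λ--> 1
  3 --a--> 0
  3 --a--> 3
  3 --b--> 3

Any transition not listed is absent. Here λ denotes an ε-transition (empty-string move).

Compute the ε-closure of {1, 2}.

{1, 2}

Begin with {1, 2}.
No ε-moves leave this set, so the closure equals the set itself.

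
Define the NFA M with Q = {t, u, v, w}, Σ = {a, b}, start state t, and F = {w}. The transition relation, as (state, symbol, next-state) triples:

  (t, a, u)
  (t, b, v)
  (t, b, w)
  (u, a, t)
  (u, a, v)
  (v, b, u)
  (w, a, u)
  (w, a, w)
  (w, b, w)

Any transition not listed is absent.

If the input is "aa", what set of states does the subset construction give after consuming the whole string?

{t, v}

Start in {t}.
Read 'a': t→{u}; now {u}.
Read 'a': u→{t, v}; now {t, v}.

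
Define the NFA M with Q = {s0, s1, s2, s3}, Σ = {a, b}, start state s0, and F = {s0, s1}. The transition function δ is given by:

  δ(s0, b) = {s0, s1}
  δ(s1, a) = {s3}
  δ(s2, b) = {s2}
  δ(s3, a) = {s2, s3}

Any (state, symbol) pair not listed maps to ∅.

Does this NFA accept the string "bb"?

Yes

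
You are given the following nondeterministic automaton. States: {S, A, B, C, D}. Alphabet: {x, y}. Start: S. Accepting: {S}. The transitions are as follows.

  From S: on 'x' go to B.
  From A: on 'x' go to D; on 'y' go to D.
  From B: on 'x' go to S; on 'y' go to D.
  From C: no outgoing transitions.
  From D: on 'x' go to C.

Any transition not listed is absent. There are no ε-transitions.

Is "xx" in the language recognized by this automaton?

Yes

Start in {S}.
Read 'x': {S} → {B}.
Read 'x': {B} → {S}.
The final set {S} contains the accepting state S.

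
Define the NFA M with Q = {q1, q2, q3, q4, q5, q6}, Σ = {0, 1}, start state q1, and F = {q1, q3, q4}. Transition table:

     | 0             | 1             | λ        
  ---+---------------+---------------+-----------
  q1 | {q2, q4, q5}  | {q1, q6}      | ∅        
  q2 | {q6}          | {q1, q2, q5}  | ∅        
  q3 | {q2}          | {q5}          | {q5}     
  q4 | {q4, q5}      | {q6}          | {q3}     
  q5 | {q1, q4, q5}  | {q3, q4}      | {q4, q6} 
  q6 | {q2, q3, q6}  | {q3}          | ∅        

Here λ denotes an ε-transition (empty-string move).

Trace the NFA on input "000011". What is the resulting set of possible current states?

{q1, q2, q3, q4, q5, q6}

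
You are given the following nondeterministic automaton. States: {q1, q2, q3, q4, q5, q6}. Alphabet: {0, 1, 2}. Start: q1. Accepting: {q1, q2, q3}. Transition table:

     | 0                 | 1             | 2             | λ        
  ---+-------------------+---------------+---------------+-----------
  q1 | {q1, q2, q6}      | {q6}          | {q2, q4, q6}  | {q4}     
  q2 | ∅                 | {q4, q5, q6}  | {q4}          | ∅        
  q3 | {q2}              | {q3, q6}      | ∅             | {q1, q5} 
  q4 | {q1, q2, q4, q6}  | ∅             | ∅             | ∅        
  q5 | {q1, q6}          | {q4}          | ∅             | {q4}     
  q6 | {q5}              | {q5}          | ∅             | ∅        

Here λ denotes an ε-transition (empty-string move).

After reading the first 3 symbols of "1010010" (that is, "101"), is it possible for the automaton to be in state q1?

Start: ε-closure({q1}) = {q1, q4}.
Read '1': q1→{q6}, q4→∅; now {q6}.
Read '0': q6→{q5}; union {q5}; ε-closure = {q4, q5}.
Read '1': q4→∅, q5→{q4}; now {q4}.
State q1 is not in {q4}.

No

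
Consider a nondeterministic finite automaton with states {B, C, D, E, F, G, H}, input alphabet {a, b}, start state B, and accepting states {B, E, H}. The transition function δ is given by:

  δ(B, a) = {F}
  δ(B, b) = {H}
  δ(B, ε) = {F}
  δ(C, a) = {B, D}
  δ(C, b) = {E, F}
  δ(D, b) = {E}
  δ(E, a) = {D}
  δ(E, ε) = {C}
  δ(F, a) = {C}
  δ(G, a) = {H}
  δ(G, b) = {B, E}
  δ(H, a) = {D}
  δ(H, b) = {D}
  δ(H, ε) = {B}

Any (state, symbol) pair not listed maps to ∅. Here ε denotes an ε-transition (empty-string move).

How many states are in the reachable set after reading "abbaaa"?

4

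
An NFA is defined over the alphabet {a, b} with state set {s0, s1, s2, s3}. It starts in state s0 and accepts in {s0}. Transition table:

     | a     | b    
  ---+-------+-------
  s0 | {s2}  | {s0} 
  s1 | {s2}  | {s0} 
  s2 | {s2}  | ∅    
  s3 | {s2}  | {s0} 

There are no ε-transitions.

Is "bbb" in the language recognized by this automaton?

Yes

Start in {s0}.
Read 'b': {s0} → {s0}.
Read 'b': {s0} → {s0}.
Read 'b': {s0} → {s0}.
The final set {s0} contains the accepting state s0.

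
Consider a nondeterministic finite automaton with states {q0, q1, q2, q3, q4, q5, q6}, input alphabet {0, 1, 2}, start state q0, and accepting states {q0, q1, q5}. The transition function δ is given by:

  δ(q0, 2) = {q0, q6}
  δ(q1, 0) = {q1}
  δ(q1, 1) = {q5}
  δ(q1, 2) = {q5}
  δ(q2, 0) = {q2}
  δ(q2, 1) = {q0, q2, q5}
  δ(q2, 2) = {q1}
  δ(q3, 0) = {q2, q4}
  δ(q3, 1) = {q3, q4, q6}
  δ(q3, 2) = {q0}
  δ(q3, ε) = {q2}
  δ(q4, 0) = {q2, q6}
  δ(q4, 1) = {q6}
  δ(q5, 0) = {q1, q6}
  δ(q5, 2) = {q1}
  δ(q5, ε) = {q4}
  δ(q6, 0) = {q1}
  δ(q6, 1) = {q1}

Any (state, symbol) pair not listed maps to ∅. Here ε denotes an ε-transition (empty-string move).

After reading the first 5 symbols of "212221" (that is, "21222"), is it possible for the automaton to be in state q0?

Start in {q0}.
Read '2': q0→{q0, q6}; now {q0, q6}.
Read '1': q0→∅, q6→{q1}; now {q1}.
Read '2': q1→{q5}; union {q5}; ε-closure = {q4, q5}.
Read '2': q4→∅, q5→{q1}; now {q1}.
Read '2': q1→{q5}; union {q5}; ε-closure = {q4, q5}.
State q0 is not in {q4, q5}.

No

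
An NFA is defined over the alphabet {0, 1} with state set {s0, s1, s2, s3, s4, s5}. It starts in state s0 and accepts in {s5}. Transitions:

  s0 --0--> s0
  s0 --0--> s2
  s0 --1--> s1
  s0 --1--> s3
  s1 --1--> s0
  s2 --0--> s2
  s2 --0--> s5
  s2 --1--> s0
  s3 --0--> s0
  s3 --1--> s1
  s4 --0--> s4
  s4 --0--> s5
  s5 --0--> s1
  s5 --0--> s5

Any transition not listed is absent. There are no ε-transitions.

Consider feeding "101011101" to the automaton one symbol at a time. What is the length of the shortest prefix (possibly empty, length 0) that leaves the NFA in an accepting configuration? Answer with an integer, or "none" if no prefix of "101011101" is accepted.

Start in {s0}.
Read '1': {s0} → {s1, s3}.
Read '0': {s1, s3} → {s0}.
Read '1': {s0} → {s1, s3}.
Read '0': {s1, s3} → {s0}.
Read '1': {s0} → {s1, s3}.
Read '1': {s1, s3} → {s0, s1}.
Read '1': {s0, s1} → {s0, s1, s3}.
Read '0': {s0, s1, s3} → {s0, s2}.
Read '1': {s0, s2} → {s0, s1, s3}.
No reachable set along the way intersects F.

none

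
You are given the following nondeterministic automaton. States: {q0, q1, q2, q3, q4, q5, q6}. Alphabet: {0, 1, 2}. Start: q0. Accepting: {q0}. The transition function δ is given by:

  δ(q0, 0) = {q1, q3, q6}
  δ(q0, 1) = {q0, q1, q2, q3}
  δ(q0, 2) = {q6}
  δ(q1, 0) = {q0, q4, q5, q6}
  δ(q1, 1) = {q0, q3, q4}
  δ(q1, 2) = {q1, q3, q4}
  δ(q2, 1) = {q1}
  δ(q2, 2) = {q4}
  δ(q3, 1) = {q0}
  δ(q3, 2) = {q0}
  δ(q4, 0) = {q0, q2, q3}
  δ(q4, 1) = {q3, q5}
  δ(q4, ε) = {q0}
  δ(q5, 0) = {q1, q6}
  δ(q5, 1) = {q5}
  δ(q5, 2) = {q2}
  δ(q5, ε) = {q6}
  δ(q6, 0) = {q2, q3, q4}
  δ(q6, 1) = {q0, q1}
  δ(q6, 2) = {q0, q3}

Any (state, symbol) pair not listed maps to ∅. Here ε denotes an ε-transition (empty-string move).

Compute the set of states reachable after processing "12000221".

Start in {q0}.
Read '1': {q0} → {q0, q1, q2, q3}.
Read '2': {q0, q1, q2, q3} → {q0, q1, q3, q4, q6}.
Read '0': {q0, q1, q3, q4, q6} → {q0, q1, q2, q3, q4, q5, q6}.
Read '0': {q0, q1, q2, q3, q4, q5, q6} → {q0, q1, q2, q3, q4, q5, q6}.
Read '0': {q0, q1, q2, q3, q4, q5, q6} → {q0, q1, q2, q3, q4, q5, q6}.
Read '2': {q0, q1, q2, q3, q4, q5, q6} → {q0, q1, q2, q3, q4, q6}.
Read '2': {q0, q1, q2, q3, q4, q6} → {q0, q1, q3, q4, q6}.
Read '1': {q0, q1, q3, q4, q6} → {q0, q1, q2, q3, q4, q5, q6}.

{q0, q1, q2, q3, q4, q5, q6}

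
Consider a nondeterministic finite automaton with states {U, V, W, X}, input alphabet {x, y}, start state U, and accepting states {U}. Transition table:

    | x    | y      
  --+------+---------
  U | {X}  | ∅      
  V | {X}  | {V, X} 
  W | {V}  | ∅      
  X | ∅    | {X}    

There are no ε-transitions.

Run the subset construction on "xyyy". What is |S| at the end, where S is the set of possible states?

1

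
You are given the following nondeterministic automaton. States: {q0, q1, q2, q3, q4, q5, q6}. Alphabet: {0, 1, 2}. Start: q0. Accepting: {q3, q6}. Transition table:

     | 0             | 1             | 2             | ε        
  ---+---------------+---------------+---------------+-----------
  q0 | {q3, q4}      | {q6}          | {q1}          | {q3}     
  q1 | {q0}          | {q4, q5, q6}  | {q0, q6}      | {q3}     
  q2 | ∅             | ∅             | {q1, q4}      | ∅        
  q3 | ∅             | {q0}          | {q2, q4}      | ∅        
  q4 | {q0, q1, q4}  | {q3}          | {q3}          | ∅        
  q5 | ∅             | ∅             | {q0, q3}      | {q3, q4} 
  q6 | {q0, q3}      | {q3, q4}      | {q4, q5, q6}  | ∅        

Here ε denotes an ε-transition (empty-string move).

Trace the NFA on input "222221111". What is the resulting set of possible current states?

{q0, q3, q4, q6}

Start: ε-closure({q0}) = {q0, q3}.
Read '2': {q0, q3} → {q1, q2, q3, q4}.
Read '2': {q1, q2, q3, q4} → {q0, q1, q2, q3, q4, q6}.
Read '2': {q0, q1, q2, q3, q4, q6} → {q0, q1, q2, q3, q4, q5, q6}.
Read '2': {q0, q1, q2, q3, q4, q5, q6} → {q0, q1, q2, q3, q4, q5, q6}.
Read '2': {q0, q1, q2, q3, q4, q5, q6} → {q0, q1, q2, q3, q4, q5, q6}.
Read '1': {q0, q1, q2, q3, q4, q5, q6} → {q0, q3, q4, q5, q6}.
Read '1': {q0, q3, q4, q5, q6} → {q0, q3, q4, q6}.
Read '1': {q0, q3, q4, q6} → {q0, q3, q4, q6}.
Read '1': {q0, q3, q4, q6} → {q0, q3, q4, q6}.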